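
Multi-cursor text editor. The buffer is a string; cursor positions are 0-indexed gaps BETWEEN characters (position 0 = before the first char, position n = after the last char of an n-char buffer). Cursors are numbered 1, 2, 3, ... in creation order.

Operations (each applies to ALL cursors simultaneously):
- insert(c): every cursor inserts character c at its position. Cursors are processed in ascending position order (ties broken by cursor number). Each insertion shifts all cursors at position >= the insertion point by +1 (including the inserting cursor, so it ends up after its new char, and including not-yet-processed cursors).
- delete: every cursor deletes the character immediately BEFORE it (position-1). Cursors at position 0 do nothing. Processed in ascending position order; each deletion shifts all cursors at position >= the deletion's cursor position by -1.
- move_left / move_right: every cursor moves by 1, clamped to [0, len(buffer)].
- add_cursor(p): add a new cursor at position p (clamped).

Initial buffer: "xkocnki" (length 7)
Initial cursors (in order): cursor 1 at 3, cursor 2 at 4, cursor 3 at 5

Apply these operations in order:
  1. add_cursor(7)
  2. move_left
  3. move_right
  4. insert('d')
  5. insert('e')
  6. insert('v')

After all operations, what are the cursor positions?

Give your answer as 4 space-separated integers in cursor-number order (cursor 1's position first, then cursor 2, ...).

Answer: 6 10 14 19

Derivation:
After op 1 (add_cursor(7)): buffer="xkocnki" (len 7), cursors c1@3 c2@4 c3@5 c4@7, authorship .......
After op 2 (move_left): buffer="xkocnki" (len 7), cursors c1@2 c2@3 c3@4 c4@6, authorship .......
After op 3 (move_right): buffer="xkocnki" (len 7), cursors c1@3 c2@4 c3@5 c4@7, authorship .......
After op 4 (insert('d')): buffer="xkodcdndkid" (len 11), cursors c1@4 c2@6 c3@8 c4@11, authorship ...1.2.3..4
After op 5 (insert('e')): buffer="xkodecdendekide" (len 15), cursors c1@5 c2@8 c3@11 c4@15, authorship ...11.22.33..44
After op 6 (insert('v')): buffer="xkodevcdevndevkidev" (len 19), cursors c1@6 c2@10 c3@14 c4@19, authorship ...111.222.333..444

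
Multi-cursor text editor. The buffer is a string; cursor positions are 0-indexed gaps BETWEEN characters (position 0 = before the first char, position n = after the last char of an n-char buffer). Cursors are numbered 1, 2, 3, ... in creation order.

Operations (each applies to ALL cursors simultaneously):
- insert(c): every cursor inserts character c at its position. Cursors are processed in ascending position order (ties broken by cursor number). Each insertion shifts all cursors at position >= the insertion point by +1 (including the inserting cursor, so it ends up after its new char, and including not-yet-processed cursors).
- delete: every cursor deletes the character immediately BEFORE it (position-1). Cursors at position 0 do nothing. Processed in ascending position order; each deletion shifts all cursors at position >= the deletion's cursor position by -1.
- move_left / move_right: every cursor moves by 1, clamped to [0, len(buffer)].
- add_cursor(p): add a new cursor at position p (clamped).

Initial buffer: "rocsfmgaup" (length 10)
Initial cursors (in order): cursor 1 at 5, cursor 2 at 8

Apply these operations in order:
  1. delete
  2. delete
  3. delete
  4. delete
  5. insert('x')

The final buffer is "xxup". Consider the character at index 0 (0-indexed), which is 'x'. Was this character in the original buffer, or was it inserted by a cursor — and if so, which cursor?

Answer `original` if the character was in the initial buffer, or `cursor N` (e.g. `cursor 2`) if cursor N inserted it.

Answer: cursor 1

Derivation:
After op 1 (delete): buffer="rocsmgup" (len 8), cursors c1@4 c2@6, authorship ........
After op 2 (delete): buffer="rocmup" (len 6), cursors c1@3 c2@4, authorship ......
After op 3 (delete): buffer="roup" (len 4), cursors c1@2 c2@2, authorship ....
After op 4 (delete): buffer="up" (len 2), cursors c1@0 c2@0, authorship ..
After op 5 (insert('x')): buffer="xxup" (len 4), cursors c1@2 c2@2, authorship 12..
Authorship (.=original, N=cursor N): 1 2 . .
Index 0: author = 1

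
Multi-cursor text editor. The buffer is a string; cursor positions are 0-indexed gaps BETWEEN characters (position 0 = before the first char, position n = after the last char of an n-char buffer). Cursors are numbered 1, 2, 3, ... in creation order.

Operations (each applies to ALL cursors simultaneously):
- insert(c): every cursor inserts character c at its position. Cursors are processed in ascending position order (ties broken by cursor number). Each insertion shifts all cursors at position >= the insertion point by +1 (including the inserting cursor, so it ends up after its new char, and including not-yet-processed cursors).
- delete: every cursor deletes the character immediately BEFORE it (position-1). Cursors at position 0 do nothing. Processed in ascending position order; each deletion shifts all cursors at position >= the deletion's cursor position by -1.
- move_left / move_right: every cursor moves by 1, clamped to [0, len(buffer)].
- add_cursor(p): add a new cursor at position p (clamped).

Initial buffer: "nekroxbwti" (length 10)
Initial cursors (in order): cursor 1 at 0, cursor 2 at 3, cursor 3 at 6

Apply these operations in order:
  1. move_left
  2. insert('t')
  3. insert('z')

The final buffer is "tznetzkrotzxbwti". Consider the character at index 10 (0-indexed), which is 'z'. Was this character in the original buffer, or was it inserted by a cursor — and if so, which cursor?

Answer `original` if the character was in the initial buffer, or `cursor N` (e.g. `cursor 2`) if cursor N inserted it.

Answer: cursor 3

Derivation:
After op 1 (move_left): buffer="nekroxbwti" (len 10), cursors c1@0 c2@2 c3@5, authorship ..........
After op 2 (insert('t')): buffer="tnetkrotxbwti" (len 13), cursors c1@1 c2@4 c3@8, authorship 1..2...3.....
After op 3 (insert('z')): buffer="tznetzkrotzxbwti" (len 16), cursors c1@2 c2@6 c3@11, authorship 11..22...33.....
Authorship (.=original, N=cursor N): 1 1 . . 2 2 . . . 3 3 . . . . .
Index 10: author = 3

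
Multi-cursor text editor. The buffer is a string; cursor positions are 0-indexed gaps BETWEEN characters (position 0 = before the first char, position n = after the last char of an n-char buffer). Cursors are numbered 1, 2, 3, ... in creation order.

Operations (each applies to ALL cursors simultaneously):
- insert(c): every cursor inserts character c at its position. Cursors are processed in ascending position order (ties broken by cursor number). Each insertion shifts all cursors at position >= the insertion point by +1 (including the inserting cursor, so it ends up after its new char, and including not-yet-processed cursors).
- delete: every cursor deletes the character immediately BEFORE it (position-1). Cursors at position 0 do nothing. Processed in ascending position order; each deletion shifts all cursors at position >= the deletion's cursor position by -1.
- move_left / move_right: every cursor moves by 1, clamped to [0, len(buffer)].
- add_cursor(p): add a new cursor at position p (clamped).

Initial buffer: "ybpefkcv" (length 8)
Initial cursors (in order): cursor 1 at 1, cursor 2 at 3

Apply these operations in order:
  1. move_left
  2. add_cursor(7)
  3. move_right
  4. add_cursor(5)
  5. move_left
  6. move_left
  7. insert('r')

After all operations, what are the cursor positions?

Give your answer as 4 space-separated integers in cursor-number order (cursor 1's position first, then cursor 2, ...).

After op 1 (move_left): buffer="ybpefkcv" (len 8), cursors c1@0 c2@2, authorship ........
After op 2 (add_cursor(7)): buffer="ybpefkcv" (len 8), cursors c1@0 c2@2 c3@7, authorship ........
After op 3 (move_right): buffer="ybpefkcv" (len 8), cursors c1@1 c2@3 c3@8, authorship ........
After op 4 (add_cursor(5)): buffer="ybpefkcv" (len 8), cursors c1@1 c2@3 c4@5 c3@8, authorship ........
After op 5 (move_left): buffer="ybpefkcv" (len 8), cursors c1@0 c2@2 c4@4 c3@7, authorship ........
After op 6 (move_left): buffer="ybpefkcv" (len 8), cursors c1@0 c2@1 c4@3 c3@6, authorship ........
After op 7 (insert('r')): buffer="ryrbprefkrcv" (len 12), cursors c1@1 c2@3 c4@6 c3@10, authorship 1.2..4...3..

Answer: 1 3 10 6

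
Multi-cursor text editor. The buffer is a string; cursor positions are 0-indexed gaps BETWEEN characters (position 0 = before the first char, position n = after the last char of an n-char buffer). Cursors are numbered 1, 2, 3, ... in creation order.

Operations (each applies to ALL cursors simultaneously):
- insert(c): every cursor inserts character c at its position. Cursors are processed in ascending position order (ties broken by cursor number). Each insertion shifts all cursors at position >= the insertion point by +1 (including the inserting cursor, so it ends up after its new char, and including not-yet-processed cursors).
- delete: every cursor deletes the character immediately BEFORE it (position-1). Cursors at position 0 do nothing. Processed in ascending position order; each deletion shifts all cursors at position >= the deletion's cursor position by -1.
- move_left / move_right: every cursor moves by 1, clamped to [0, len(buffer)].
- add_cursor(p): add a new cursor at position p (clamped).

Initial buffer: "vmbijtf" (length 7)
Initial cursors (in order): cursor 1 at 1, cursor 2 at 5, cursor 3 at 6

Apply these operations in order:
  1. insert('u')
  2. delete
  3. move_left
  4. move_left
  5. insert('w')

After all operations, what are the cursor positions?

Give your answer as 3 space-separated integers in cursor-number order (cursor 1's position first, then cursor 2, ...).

Answer: 1 5 7

Derivation:
After op 1 (insert('u')): buffer="vumbijutuf" (len 10), cursors c1@2 c2@7 c3@9, authorship .1....2.3.
After op 2 (delete): buffer="vmbijtf" (len 7), cursors c1@1 c2@5 c3@6, authorship .......
After op 3 (move_left): buffer="vmbijtf" (len 7), cursors c1@0 c2@4 c3@5, authorship .......
After op 4 (move_left): buffer="vmbijtf" (len 7), cursors c1@0 c2@3 c3@4, authorship .......
After op 5 (insert('w')): buffer="wvmbwiwjtf" (len 10), cursors c1@1 c2@5 c3@7, authorship 1...2.3...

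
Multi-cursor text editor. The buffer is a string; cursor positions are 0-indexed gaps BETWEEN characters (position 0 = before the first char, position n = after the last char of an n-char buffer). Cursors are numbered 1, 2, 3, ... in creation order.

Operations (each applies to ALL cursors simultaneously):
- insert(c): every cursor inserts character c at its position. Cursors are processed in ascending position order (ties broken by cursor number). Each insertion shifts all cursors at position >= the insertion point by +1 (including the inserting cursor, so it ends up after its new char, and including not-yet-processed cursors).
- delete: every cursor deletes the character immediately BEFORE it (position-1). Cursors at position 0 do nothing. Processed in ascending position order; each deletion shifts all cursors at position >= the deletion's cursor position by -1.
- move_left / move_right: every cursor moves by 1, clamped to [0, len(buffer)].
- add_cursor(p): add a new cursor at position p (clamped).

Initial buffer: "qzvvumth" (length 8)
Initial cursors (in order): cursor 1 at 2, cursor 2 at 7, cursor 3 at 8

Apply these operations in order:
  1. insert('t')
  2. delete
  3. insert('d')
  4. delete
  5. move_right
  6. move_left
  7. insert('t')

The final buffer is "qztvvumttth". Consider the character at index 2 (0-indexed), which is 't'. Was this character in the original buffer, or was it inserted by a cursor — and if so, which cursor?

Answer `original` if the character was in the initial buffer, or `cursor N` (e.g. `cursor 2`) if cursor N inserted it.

Answer: cursor 1

Derivation:
After op 1 (insert('t')): buffer="qztvvumttht" (len 11), cursors c1@3 c2@9 c3@11, authorship ..1.....2.3
After op 2 (delete): buffer="qzvvumth" (len 8), cursors c1@2 c2@7 c3@8, authorship ........
After op 3 (insert('d')): buffer="qzdvvumtdhd" (len 11), cursors c1@3 c2@9 c3@11, authorship ..1.....2.3
After op 4 (delete): buffer="qzvvumth" (len 8), cursors c1@2 c2@7 c3@8, authorship ........
After op 5 (move_right): buffer="qzvvumth" (len 8), cursors c1@3 c2@8 c3@8, authorship ........
After op 6 (move_left): buffer="qzvvumth" (len 8), cursors c1@2 c2@7 c3@7, authorship ........
After op 7 (insert('t')): buffer="qztvvumttth" (len 11), cursors c1@3 c2@10 c3@10, authorship ..1.....23.
Authorship (.=original, N=cursor N): . . 1 . . . . . 2 3 .
Index 2: author = 1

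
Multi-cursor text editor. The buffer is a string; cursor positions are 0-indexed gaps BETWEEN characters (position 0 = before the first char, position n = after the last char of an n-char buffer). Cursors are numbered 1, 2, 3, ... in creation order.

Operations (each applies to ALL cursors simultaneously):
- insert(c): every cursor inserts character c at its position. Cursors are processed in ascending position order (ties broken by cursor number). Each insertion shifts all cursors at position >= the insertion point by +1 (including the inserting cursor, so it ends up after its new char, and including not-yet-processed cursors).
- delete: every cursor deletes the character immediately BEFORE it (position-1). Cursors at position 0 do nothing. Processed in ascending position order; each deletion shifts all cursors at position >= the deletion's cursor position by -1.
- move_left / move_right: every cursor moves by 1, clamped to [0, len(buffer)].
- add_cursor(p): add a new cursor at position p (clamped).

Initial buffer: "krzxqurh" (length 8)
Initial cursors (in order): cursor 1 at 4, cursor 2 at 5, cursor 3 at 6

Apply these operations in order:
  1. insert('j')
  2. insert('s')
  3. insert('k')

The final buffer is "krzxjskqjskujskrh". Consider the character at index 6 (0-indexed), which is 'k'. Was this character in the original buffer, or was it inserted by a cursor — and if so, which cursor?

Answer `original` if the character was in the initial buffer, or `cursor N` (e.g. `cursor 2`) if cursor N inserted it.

Answer: cursor 1

Derivation:
After op 1 (insert('j')): buffer="krzxjqjujrh" (len 11), cursors c1@5 c2@7 c3@9, authorship ....1.2.3..
After op 2 (insert('s')): buffer="krzxjsqjsujsrh" (len 14), cursors c1@6 c2@9 c3@12, authorship ....11.22.33..
After op 3 (insert('k')): buffer="krzxjskqjskujskrh" (len 17), cursors c1@7 c2@11 c3@15, authorship ....111.222.333..
Authorship (.=original, N=cursor N): . . . . 1 1 1 . 2 2 2 . 3 3 3 . .
Index 6: author = 1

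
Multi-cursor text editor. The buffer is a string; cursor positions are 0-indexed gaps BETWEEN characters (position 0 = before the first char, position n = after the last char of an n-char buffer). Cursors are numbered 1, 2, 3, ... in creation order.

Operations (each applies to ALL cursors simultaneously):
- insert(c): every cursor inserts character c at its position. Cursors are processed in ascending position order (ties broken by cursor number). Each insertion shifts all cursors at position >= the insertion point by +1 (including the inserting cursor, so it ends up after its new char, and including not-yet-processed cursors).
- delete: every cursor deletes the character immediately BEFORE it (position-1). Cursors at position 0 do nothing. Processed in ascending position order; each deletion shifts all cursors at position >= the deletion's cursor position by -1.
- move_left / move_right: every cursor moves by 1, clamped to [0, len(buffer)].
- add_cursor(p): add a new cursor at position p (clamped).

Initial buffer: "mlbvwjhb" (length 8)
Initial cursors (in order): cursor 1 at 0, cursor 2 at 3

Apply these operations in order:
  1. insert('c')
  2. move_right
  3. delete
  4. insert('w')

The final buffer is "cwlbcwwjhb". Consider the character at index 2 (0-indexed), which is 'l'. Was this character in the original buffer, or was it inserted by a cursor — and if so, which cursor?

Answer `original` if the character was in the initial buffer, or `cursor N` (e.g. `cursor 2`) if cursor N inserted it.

After op 1 (insert('c')): buffer="cmlbcvwjhb" (len 10), cursors c1@1 c2@5, authorship 1...2.....
After op 2 (move_right): buffer="cmlbcvwjhb" (len 10), cursors c1@2 c2@6, authorship 1...2.....
After op 3 (delete): buffer="clbcwjhb" (len 8), cursors c1@1 c2@4, authorship 1..2....
After op 4 (insert('w')): buffer="cwlbcwwjhb" (len 10), cursors c1@2 c2@6, authorship 11..22....
Authorship (.=original, N=cursor N): 1 1 . . 2 2 . . . .
Index 2: author = original

Answer: original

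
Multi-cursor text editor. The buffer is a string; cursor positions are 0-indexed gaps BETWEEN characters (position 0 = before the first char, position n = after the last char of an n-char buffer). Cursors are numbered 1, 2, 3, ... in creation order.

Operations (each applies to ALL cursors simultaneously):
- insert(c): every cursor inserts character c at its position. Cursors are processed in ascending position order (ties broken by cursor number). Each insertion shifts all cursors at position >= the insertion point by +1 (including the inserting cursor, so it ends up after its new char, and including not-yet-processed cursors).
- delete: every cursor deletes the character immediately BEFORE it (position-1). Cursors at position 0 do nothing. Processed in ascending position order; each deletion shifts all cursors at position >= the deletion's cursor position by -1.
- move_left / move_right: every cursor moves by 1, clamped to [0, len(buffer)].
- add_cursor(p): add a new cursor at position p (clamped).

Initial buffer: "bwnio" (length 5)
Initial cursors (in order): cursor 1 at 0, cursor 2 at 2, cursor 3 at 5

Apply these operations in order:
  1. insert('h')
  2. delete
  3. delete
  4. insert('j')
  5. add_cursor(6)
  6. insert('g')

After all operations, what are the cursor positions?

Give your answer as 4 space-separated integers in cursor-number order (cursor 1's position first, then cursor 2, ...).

Answer: 2 5 10 10

Derivation:
After op 1 (insert('h')): buffer="hbwhnioh" (len 8), cursors c1@1 c2@4 c3@8, authorship 1..2...3
After op 2 (delete): buffer="bwnio" (len 5), cursors c1@0 c2@2 c3@5, authorship .....
After op 3 (delete): buffer="bni" (len 3), cursors c1@0 c2@1 c3@3, authorship ...
After op 4 (insert('j')): buffer="jbjnij" (len 6), cursors c1@1 c2@3 c3@6, authorship 1.2..3
After op 5 (add_cursor(6)): buffer="jbjnij" (len 6), cursors c1@1 c2@3 c3@6 c4@6, authorship 1.2..3
After op 6 (insert('g')): buffer="jgbjgnijgg" (len 10), cursors c1@2 c2@5 c3@10 c4@10, authorship 11.22..334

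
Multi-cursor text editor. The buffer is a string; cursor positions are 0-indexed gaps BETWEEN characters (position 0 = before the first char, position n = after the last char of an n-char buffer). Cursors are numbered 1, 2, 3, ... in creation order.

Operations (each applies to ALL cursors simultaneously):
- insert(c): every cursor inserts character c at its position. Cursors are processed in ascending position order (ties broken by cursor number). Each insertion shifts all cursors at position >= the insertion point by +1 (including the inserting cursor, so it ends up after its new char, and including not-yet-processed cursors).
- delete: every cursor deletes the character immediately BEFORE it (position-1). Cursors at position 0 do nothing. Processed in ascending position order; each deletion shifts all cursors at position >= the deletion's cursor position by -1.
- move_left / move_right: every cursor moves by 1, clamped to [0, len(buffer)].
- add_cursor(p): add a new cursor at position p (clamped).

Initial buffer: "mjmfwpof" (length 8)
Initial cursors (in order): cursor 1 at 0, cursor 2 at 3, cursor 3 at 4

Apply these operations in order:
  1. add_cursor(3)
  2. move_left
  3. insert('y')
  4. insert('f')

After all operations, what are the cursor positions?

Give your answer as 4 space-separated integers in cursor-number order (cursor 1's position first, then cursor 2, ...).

Answer: 2 8 11 8

Derivation:
After op 1 (add_cursor(3)): buffer="mjmfwpof" (len 8), cursors c1@0 c2@3 c4@3 c3@4, authorship ........
After op 2 (move_left): buffer="mjmfwpof" (len 8), cursors c1@0 c2@2 c4@2 c3@3, authorship ........
After op 3 (insert('y')): buffer="ymjyymyfwpof" (len 12), cursors c1@1 c2@5 c4@5 c3@7, authorship 1..24.3.....
After op 4 (insert('f')): buffer="yfmjyyffmyffwpof" (len 16), cursors c1@2 c2@8 c4@8 c3@11, authorship 11..2424.33.....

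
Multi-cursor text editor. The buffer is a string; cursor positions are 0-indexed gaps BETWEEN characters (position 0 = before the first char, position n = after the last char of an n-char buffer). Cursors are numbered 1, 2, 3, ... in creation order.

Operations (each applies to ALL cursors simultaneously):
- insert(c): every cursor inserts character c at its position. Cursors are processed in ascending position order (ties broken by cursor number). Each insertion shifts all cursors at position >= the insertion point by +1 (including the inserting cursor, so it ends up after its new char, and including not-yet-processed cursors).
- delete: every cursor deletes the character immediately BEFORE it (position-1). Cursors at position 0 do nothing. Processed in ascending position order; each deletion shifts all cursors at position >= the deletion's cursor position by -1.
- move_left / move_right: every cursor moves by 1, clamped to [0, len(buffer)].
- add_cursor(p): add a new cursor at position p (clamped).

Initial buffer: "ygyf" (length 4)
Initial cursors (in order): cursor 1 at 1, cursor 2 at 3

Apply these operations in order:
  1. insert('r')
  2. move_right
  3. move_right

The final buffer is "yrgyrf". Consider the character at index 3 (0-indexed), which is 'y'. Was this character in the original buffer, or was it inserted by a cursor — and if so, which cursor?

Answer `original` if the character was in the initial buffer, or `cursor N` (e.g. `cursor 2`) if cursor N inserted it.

Answer: original

Derivation:
After op 1 (insert('r')): buffer="yrgyrf" (len 6), cursors c1@2 c2@5, authorship .1..2.
After op 2 (move_right): buffer="yrgyrf" (len 6), cursors c1@3 c2@6, authorship .1..2.
After op 3 (move_right): buffer="yrgyrf" (len 6), cursors c1@4 c2@6, authorship .1..2.
Authorship (.=original, N=cursor N): . 1 . . 2 .
Index 3: author = original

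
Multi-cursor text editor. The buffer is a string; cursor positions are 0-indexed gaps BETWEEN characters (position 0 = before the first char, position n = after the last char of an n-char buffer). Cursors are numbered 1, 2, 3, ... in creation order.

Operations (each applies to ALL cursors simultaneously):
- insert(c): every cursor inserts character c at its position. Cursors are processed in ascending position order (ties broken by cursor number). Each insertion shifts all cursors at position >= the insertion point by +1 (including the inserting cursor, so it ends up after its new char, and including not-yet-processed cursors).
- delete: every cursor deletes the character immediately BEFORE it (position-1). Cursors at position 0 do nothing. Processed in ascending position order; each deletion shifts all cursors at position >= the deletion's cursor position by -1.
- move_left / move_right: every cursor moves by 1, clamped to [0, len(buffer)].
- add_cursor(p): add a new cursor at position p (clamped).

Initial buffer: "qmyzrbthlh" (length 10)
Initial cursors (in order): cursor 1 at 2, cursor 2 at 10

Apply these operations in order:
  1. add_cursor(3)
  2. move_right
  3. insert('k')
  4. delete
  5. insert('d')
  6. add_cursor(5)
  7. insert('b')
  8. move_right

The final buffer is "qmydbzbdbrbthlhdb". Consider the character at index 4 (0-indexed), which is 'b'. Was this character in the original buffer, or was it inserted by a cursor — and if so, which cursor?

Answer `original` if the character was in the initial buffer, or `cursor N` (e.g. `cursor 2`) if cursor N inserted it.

Answer: cursor 1

Derivation:
After op 1 (add_cursor(3)): buffer="qmyzrbthlh" (len 10), cursors c1@2 c3@3 c2@10, authorship ..........
After op 2 (move_right): buffer="qmyzrbthlh" (len 10), cursors c1@3 c3@4 c2@10, authorship ..........
After op 3 (insert('k')): buffer="qmykzkrbthlhk" (len 13), cursors c1@4 c3@6 c2@13, authorship ...1.3......2
After op 4 (delete): buffer="qmyzrbthlh" (len 10), cursors c1@3 c3@4 c2@10, authorship ..........
After op 5 (insert('d')): buffer="qmydzdrbthlhd" (len 13), cursors c1@4 c3@6 c2@13, authorship ...1.3......2
After op 6 (add_cursor(5)): buffer="qmydzdrbthlhd" (len 13), cursors c1@4 c4@5 c3@6 c2@13, authorship ...1.3......2
After op 7 (insert('b')): buffer="qmydbzbdbrbthlhdb" (len 17), cursors c1@5 c4@7 c3@9 c2@17, authorship ...11.433......22
After op 8 (move_right): buffer="qmydbzbdbrbthlhdb" (len 17), cursors c1@6 c4@8 c3@10 c2@17, authorship ...11.433......22
Authorship (.=original, N=cursor N): . . . 1 1 . 4 3 3 . . . . . . 2 2
Index 4: author = 1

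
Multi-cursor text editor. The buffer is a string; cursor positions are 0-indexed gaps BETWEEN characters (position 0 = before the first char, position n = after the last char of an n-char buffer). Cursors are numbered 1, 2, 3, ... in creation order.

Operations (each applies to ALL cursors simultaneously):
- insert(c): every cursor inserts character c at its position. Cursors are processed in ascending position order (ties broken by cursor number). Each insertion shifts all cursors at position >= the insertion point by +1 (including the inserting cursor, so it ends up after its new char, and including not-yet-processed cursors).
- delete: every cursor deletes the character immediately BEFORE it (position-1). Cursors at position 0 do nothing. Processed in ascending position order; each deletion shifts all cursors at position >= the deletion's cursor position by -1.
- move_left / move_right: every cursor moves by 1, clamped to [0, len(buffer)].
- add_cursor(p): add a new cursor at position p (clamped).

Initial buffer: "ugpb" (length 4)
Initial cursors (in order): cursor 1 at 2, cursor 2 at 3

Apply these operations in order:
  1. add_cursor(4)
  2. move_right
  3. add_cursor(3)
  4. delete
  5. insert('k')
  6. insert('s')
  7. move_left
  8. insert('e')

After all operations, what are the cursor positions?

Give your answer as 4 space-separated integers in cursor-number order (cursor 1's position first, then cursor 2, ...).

Answer: 11 11 11 11

Derivation:
After op 1 (add_cursor(4)): buffer="ugpb" (len 4), cursors c1@2 c2@3 c3@4, authorship ....
After op 2 (move_right): buffer="ugpb" (len 4), cursors c1@3 c2@4 c3@4, authorship ....
After op 3 (add_cursor(3)): buffer="ugpb" (len 4), cursors c1@3 c4@3 c2@4 c3@4, authorship ....
After op 4 (delete): buffer="" (len 0), cursors c1@0 c2@0 c3@0 c4@0, authorship 
After op 5 (insert('k')): buffer="kkkk" (len 4), cursors c1@4 c2@4 c3@4 c4@4, authorship 1234
After op 6 (insert('s')): buffer="kkkkssss" (len 8), cursors c1@8 c2@8 c3@8 c4@8, authorship 12341234
After op 7 (move_left): buffer="kkkkssss" (len 8), cursors c1@7 c2@7 c3@7 c4@7, authorship 12341234
After op 8 (insert('e')): buffer="kkkkssseeees" (len 12), cursors c1@11 c2@11 c3@11 c4@11, authorship 123412312344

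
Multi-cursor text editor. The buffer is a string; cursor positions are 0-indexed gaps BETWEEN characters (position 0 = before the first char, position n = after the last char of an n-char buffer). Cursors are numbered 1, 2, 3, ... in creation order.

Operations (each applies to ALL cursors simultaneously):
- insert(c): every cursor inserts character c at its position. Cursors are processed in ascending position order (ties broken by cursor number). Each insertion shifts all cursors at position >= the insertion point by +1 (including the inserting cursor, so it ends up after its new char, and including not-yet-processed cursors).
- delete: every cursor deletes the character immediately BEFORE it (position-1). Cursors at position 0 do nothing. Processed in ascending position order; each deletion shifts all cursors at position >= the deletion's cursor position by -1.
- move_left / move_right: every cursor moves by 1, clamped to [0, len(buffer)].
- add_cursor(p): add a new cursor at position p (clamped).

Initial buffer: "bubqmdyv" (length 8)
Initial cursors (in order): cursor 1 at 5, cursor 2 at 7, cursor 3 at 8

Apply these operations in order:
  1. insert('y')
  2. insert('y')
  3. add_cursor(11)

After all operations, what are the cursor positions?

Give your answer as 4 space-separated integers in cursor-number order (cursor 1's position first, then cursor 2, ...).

After op 1 (insert('y')): buffer="bubqmydyyvy" (len 11), cursors c1@6 c2@9 c3@11, authorship .....1..2.3
After op 2 (insert('y')): buffer="bubqmyydyyyvyy" (len 14), cursors c1@7 c2@11 c3@14, authorship .....11..22.33
After op 3 (add_cursor(11)): buffer="bubqmyydyyyvyy" (len 14), cursors c1@7 c2@11 c4@11 c3@14, authorship .....11..22.33

Answer: 7 11 14 11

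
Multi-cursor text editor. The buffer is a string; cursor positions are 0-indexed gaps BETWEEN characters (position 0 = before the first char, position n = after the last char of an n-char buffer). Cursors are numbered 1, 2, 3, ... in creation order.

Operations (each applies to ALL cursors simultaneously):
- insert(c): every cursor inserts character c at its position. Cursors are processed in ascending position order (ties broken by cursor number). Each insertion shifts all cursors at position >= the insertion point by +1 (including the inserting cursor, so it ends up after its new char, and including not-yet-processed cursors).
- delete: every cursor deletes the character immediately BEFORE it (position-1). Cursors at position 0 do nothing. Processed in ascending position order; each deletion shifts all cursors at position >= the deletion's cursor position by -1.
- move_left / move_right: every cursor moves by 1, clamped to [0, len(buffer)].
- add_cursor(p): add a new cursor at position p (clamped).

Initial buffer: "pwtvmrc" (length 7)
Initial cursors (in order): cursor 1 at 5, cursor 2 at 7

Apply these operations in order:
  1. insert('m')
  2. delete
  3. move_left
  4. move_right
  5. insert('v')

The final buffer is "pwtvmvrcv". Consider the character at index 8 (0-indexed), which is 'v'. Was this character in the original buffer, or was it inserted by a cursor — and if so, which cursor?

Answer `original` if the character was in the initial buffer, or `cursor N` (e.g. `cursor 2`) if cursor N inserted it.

Answer: cursor 2

Derivation:
After op 1 (insert('m')): buffer="pwtvmmrcm" (len 9), cursors c1@6 c2@9, authorship .....1..2
After op 2 (delete): buffer="pwtvmrc" (len 7), cursors c1@5 c2@7, authorship .......
After op 3 (move_left): buffer="pwtvmrc" (len 7), cursors c1@4 c2@6, authorship .......
After op 4 (move_right): buffer="pwtvmrc" (len 7), cursors c1@5 c2@7, authorship .......
After op 5 (insert('v')): buffer="pwtvmvrcv" (len 9), cursors c1@6 c2@9, authorship .....1..2
Authorship (.=original, N=cursor N): . . . . . 1 . . 2
Index 8: author = 2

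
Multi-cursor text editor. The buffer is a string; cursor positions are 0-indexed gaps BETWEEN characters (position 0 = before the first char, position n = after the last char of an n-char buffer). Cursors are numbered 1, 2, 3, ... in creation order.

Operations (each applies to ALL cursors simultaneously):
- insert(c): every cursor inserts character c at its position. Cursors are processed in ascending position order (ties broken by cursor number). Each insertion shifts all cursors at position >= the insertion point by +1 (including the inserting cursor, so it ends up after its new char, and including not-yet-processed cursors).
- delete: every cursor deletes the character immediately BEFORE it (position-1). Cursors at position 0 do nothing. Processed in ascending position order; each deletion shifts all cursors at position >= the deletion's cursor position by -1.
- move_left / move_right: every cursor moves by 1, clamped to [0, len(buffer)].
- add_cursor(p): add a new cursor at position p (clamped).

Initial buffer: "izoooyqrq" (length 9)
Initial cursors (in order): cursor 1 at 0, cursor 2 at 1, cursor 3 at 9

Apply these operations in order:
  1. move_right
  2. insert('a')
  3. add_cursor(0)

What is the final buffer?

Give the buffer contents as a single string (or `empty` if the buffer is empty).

Answer: iazaoooyqrqa

Derivation:
After op 1 (move_right): buffer="izoooyqrq" (len 9), cursors c1@1 c2@2 c3@9, authorship .........
After op 2 (insert('a')): buffer="iazaoooyqrqa" (len 12), cursors c1@2 c2@4 c3@12, authorship .1.2.......3
After op 3 (add_cursor(0)): buffer="iazaoooyqrqa" (len 12), cursors c4@0 c1@2 c2@4 c3@12, authorship .1.2.......3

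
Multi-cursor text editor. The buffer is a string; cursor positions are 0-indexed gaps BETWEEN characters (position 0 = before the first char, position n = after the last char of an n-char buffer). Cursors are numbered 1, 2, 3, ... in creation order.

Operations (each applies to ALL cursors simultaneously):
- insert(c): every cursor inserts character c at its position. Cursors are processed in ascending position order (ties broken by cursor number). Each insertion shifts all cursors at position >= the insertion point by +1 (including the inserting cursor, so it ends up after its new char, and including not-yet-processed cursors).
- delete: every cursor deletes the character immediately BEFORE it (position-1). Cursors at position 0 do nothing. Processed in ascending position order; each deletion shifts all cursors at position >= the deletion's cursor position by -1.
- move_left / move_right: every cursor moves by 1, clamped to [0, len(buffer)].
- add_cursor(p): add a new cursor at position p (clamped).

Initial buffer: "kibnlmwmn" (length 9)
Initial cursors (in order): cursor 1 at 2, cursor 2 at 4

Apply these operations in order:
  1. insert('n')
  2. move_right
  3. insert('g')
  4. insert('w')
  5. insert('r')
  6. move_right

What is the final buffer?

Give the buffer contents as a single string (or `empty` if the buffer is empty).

After op 1 (insert('n')): buffer="kinbnnlmwmn" (len 11), cursors c1@3 c2@6, authorship ..1..2.....
After op 2 (move_right): buffer="kinbnnlmwmn" (len 11), cursors c1@4 c2@7, authorship ..1..2.....
After op 3 (insert('g')): buffer="kinbgnnlgmwmn" (len 13), cursors c1@5 c2@9, authorship ..1.1.2.2....
After op 4 (insert('w')): buffer="kinbgwnnlgwmwmn" (len 15), cursors c1@6 c2@11, authorship ..1.11.2.22....
After op 5 (insert('r')): buffer="kinbgwrnnlgwrmwmn" (len 17), cursors c1@7 c2@13, authorship ..1.111.2.222....
After op 6 (move_right): buffer="kinbgwrnnlgwrmwmn" (len 17), cursors c1@8 c2@14, authorship ..1.111.2.222....

Answer: kinbgwrnnlgwrmwmn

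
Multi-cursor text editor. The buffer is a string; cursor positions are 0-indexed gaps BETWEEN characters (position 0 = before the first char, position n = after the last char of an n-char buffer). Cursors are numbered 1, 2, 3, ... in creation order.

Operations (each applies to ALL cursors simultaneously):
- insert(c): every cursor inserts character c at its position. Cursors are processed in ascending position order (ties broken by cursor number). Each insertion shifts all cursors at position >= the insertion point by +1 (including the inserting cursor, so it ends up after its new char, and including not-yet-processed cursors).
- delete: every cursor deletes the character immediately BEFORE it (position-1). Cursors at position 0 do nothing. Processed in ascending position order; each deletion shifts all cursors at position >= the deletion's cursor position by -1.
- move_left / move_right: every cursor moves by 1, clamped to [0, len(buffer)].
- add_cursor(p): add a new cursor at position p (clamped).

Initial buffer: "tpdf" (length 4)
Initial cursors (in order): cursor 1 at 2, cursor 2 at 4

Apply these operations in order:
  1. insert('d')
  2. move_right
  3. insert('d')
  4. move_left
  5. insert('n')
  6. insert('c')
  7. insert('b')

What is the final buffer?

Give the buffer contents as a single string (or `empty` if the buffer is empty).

Answer: tpddncbdfdncbd

Derivation:
After op 1 (insert('d')): buffer="tpddfd" (len 6), cursors c1@3 c2@6, authorship ..1..2
After op 2 (move_right): buffer="tpddfd" (len 6), cursors c1@4 c2@6, authorship ..1..2
After op 3 (insert('d')): buffer="tpdddfdd" (len 8), cursors c1@5 c2@8, authorship ..1.1.22
After op 4 (move_left): buffer="tpdddfdd" (len 8), cursors c1@4 c2@7, authorship ..1.1.22
After op 5 (insert('n')): buffer="tpddndfdnd" (len 10), cursors c1@5 c2@9, authorship ..1.11.222
After op 6 (insert('c')): buffer="tpddncdfdncd" (len 12), cursors c1@6 c2@11, authorship ..1.111.2222
After op 7 (insert('b')): buffer="tpddncbdfdncbd" (len 14), cursors c1@7 c2@13, authorship ..1.1111.22222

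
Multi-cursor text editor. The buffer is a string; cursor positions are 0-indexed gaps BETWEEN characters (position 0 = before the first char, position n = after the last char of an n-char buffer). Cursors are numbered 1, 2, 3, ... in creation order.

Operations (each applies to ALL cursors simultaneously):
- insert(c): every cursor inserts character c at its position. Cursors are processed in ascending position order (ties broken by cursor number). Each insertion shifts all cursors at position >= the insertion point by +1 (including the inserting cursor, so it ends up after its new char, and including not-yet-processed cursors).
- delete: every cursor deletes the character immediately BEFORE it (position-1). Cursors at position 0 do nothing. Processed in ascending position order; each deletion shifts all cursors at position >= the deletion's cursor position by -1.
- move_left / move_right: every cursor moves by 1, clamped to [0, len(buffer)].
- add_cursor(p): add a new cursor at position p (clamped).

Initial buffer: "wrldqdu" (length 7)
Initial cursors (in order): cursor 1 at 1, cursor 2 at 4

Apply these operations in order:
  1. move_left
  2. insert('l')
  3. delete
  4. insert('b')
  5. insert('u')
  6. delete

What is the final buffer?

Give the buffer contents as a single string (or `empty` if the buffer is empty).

After op 1 (move_left): buffer="wrldqdu" (len 7), cursors c1@0 c2@3, authorship .......
After op 2 (insert('l')): buffer="lwrlldqdu" (len 9), cursors c1@1 c2@5, authorship 1...2....
After op 3 (delete): buffer="wrldqdu" (len 7), cursors c1@0 c2@3, authorship .......
After op 4 (insert('b')): buffer="bwrlbdqdu" (len 9), cursors c1@1 c2@5, authorship 1...2....
After op 5 (insert('u')): buffer="buwrlbudqdu" (len 11), cursors c1@2 c2@7, authorship 11...22....
After op 6 (delete): buffer="bwrlbdqdu" (len 9), cursors c1@1 c2@5, authorship 1...2....

Answer: bwrlbdqdu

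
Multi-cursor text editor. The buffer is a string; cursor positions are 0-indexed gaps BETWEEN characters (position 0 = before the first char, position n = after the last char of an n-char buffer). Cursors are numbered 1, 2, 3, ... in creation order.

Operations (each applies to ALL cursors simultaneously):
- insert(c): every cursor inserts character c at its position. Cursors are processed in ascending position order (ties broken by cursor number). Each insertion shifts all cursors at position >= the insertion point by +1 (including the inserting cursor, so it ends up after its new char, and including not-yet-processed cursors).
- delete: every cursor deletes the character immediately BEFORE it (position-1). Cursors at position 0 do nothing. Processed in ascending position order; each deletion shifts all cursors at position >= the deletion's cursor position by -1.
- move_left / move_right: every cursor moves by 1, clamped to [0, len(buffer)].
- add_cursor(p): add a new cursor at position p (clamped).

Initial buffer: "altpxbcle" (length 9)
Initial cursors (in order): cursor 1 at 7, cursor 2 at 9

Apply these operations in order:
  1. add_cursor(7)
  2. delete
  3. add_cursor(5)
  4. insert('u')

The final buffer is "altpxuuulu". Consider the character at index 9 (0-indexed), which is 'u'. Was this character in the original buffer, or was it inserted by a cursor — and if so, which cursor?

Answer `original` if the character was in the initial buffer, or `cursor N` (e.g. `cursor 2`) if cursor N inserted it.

After op 1 (add_cursor(7)): buffer="altpxbcle" (len 9), cursors c1@7 c3@7 c2@9, authorship .........
After op 2 (delete): buffer="altpxl" (len 6), cursors c1@5 c3@5 c2@6, authorship ......
After op 3 (add_cursor(5)): buffer="altpxl" (len 6), cursors c1@5 c3@5 c4@5 c2@6, authorship ......
After op 4 (insert('u')): buffer="altpxuuulu" (len 10), cursors c1@8 c3@8 c4@8 c2@10, authorship .....134.2
Authorship (.=original, N=cursor N): . . . . . 1 3 4 . 2
Index 9: author = 2

Answer: cursor 2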